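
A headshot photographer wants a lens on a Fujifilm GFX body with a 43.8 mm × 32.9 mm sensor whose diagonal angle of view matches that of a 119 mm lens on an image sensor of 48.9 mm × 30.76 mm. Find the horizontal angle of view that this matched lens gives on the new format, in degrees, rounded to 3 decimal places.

Sensor diagonal = √(48.9² + 30.76²) = √3337.3876 ≈ 57.7701 mm.
Sensor diagonal = √(43.8² + 32.9²) = √3000.8500 ≈ 54.7800 mm.
Equal diagonal AOV ⇒ f₂ = f₁ · 54.7800/57.7701 = 119 × 0.94824 ≈ 112.8407 mm.
Horizontal AOV on the new format = 2·arctan(43.8 / (2 × 112.8407)) = 2·arctan(0.19408) ≈ 21.9667°.

21.967°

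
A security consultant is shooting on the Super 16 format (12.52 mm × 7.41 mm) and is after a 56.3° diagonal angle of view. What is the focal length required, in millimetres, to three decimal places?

13.595 mm

Sensor diagonal = √(12.52² + 7.41²) = √211.6585 ≈ 14.5485 mm.
From α = 2·arctan(d/2f) we get f = d / (2·tan(α/2)).
With d = 14.5485 mm and α/2 = 28.15°, tan(α/2) ≈ 0.53507, so f ≈ 14.5485 / 1.07014 ≈ 13.5949 mm.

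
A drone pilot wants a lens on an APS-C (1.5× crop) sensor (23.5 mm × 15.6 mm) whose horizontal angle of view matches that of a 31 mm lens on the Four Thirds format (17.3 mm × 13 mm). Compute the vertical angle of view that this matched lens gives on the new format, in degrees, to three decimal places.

Equal horizontal AOV ⇒ f₂ = f₁ · 23.5/17.3 = 31 × 1.35838 ≈ 42.1098 mm.
Vertical AOV on the new format = 2·arctan(15.6 / (2 × 42.1098)) = 2·arctan(0.18523) ≈ 20.9879°.

20.988°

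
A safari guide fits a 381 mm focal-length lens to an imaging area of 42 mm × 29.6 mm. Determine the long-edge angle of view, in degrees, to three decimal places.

Angle of view α = 2·arctan(w/2f) with w = 42 mm and f = 381 mm.
w/2f = 0.05512; arctan(0.05512) ≈ 3.1548°, so α ≈ 6.3097°.

6.310°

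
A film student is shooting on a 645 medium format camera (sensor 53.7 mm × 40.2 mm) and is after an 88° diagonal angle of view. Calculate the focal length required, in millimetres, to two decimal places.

34.73 mm

Sensor diagonal = √(53.7² + 40.2²) = √4499.7300 ≈ 67.0800 mm.
From α = 2·arctan(d/2f) we get f = d / (2·tan(α/2)).
With d = 67.0800 mm and α/2 = 44°, tan(α/2) ≈ 0.96569, so f ≈ 67.0800 / 1.93138 ≈ 34.7317 mm.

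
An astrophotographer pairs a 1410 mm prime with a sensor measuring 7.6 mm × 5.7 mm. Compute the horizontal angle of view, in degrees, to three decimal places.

Angle of view α = 2·arctan(w/2f) with w = 7.6 mm and f = 1410 mm.
w/2f = 0.00270; arctan(0.00270) ≈ 0.1544°, so α ≈ 0.3088°.

0.309°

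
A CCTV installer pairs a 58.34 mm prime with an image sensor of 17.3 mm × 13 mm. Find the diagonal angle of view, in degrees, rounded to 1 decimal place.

Sensor diagonal = √(17.3² + 13²) = √468.2900 ≈ 21.6400 mm.
Angle of view α = 2·arctan(d/2f) with d = 21.6400 mm and f = 58.34 mm.
d/2f = 0.18546; arctan(0.18546) ≈ 10.5070°, so α ≈ 21.0139°.

21.0°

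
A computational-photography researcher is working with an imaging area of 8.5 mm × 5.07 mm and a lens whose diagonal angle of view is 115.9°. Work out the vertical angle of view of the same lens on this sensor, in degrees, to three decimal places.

Sensor diagonal = √(8.5² + 5.07²) = √97.9549 ≈ 9.8972 mm.
From the diagonal AOV: f = 9.8972 / (2·tan(57.95°)) = 9.8972 / 3.19446 ≈ 3.0982 mm.
Vertical AOV = 2·arctan(5.07 / (2 × 3.0982)) = 2·arctan(0.81821) ≈ 78.5805°.

78.580°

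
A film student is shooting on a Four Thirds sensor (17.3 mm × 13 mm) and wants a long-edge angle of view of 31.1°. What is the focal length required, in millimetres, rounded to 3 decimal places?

From α = 2·arctan(w/2f) we get f = w / (2·tan(α/2)).
With w = 17.3 mm and α/2 = 15.55°, tan(α/2) ≈ 0.27826, so f ≈ 17.3 / 0.55653 ≈ 31.0855 mm.

31.086 mm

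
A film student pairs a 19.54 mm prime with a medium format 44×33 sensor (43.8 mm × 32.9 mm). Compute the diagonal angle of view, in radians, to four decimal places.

1.9023 rad

Sensor diagonal = √(43.8² + 32.9²) = √3000.8500 ≈ 54.7800 mm.
Angle of view α = 2·arctan(d/2f) with d = 54.7800 mm and f = 19.54 mm.
d/2f = 1.40174; arctan(1.40174) ≈ 0.9511 rad, so α ≈ 1.9023 rad.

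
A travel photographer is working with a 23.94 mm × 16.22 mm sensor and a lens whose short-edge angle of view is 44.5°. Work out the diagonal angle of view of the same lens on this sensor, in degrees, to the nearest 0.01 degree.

72.21°

From the short-edge AOV: f = 16.22 / (2·tan(22.25°)) = 16.22 / 0.81822 ≈ 19.8235 mm.
Sensor diagonal = √(23.94² + 16.22²) = √836.2120 ≈ 28.9173 mm.
Diagonal AOV = 2·arctan(28.9173 / (2 × 19.8235)) = 2·arctan(0.72937) ≈ 72.2118°.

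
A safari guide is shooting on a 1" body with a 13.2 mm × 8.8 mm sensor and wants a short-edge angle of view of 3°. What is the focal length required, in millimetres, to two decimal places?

168.03 mm

From α = 2·arctan(h/2f) we get f = h / (2·tan(α/2)).
With h = 8.8 mm and α/2 = 1.5°, tan(α/2) ≈ 0.02619, so f ≈ 8.8 / 0.05237 ≈ 168.0292 mm.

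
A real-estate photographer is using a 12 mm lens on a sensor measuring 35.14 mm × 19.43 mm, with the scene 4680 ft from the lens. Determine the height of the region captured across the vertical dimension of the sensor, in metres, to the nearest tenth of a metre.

dₒ: 4680 ft × 304.8 mm/ft = 1426463.95 mm.
Similar triangles through the lens centre give W/dₒ = h/dᵢ; with 1/f = 1/dₒ + 1/dᵢ this gives W = h·(dₒ − f)/f.
W = 19.43 mm × (1.42646e+06 − 12) / 12 = 19.43 × 118870.9962 ≈ 2309663.456 mm = 2309.66 m.

2309.7 m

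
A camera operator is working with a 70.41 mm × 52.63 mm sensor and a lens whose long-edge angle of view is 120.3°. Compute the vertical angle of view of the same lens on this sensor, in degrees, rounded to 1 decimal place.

105.0°

From the long-edge AOV: f = 70.41 / (2·tan(60.15°)) = 70.41 / 3.48514 ≈ 20.2029 mm.
Vertical AOV = 2·arctan(52.63 / (2 × 20.2029)) = 2·arctan(1.30253) ≈ 104.9707°.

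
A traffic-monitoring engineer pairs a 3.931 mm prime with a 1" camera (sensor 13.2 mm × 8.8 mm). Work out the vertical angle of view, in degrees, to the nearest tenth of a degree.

Angle of view α = 2·arctan(h/2f) with h = 8.8 mm and f = 3.931 mm.
h/2f = 1.11931; arctan(1.11931) ≈ 48.2221°, so α ≈ 96.4442°.

96.4°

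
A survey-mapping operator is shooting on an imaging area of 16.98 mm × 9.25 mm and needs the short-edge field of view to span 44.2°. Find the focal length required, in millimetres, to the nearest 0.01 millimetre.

11.39 mm

From α = 2·arctan(h/2f) we get f = h / (2·tan(α/2)).
With h = 9.25 mm and α/2 = 22.1°, tan(α/2) ≈ 0.40606, so f ≈ 9.25 / 0.81212 ≈ 11.3900 mm.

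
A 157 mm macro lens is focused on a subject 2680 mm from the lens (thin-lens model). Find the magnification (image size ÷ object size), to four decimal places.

0.0622×

Thin lens: 1/f = 1/dₒ + 1/dᵢ → 1/dᵢ = 1/157 − 1/2680 = 0.0059963 mm⁻¹, so dᵢ ≈ 166.7697 mm.
Magnification m = dᵢ/dₒ = 166.7697/2680 ≈ 0.06223.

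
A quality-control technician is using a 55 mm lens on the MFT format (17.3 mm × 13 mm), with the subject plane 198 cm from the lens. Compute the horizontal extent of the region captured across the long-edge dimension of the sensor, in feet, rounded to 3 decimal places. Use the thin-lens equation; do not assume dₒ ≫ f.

dₒ: 198 cm = 1980 mm.
Similar triangles through the lens centre give W/dₒ = w/dᵢ; with 1/f = 1/dₒ + 1/dᵢ this gives W = w·(dₒ − f)/f.
W = 17.3 mm × (1980 − 55) / 55 = 17.3 × 35.0000 ≈ 605.500 mm = 605.500/304.8 ft = 1.98655 ft.

1.987 ft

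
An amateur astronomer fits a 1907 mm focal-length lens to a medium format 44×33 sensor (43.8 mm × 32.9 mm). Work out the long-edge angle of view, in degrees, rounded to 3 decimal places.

Angle of view α = 2·arctan(w/2f) with w = 43.8 mm and f = 1907 mm.
w/2f = 0.01148; arctan(0.01148) ≈ 0.6580°, so α ≈ 1.3159°.

1.316°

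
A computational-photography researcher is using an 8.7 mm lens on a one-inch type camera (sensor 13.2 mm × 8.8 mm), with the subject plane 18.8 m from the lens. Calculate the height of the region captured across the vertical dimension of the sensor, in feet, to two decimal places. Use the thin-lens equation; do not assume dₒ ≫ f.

62.36 ft

dₒ: 18.8 m = 18800 mm.
Similar triangles through the lens centre give W/dₒ = h/dᵢ; with 1/f = 1/dₒ + 1/dᵢ this gives W = h·(dₒ − f)/f.
W = 8.8 mm × (18800 − 8.7) / 8.7 = 8.8 × 2159.9195 ≈ 19007.292 mm = 19007.292/304.8 ft = 62.3599 ft.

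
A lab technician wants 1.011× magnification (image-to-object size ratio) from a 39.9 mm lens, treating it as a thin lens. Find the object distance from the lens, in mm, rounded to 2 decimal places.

With m = dᵢ/dₒ and 1/f = 1/dₒ + 1/dᵢ, substituting dᵢ = m·dₒ gives 1/f = (1 + 1/m)/dₒ, hence dₒ = f·(1 + 1/m).
dₒ = 39.9 × (1 + 1/1.011) = 39.9 × 1.98912 ≈ 79.366 mm.

79.37 mm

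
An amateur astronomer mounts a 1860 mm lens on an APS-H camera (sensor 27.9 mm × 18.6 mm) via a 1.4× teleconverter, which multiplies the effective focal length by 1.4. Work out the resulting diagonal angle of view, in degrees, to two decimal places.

Effective focal length f = 1860 × 1.4 = 2604 mm.
Sensor diagonal = √(27.9² + 18.6²) = √1124.3700 ≈ 33.5316 mm.
α = 2·arctan(33.532 / (2 × 2604)) = 2·arctan(0.00644) ≈ 0.7378°.

0.74°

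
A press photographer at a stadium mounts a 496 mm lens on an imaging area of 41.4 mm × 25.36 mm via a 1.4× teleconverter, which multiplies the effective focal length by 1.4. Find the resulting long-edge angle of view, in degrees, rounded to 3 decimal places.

3.415°

Effective focal length f = 496 × 1.4 = 694.4 mm.
α = 2·arctan(41.4 / (2 × 694.4)) = 2·arctan(0.02981) ≈ 3.4150°.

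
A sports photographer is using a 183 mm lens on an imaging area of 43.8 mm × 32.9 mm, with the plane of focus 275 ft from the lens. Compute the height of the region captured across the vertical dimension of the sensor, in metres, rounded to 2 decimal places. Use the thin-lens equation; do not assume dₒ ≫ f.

dₒ: 275 ft × 304.8 mm/ft = 83820.00 mm.
Similar triangles through the lens centre give W/dₒ = h/dᵢ; with 1/f = 1/dₒ + 1/dᵢ this gives W = h·(dₒ − f)/f.
W = 32.9 mm × (83820 − 183) / 183 = 32.9 × 457.0328 ≈ 15036.378 mm = 15.0364 m.

15.04 m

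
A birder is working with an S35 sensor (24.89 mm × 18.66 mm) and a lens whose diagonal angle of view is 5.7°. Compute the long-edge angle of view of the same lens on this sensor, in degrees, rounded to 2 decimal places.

Sensor diagonal = √(24.89² + 18.66²) = √967.7077 ≈ 31.1080 mm.
From the diagonal AOV: f = 31.1080 / (2·tan(2.85°)) = 31.1080 / 0.09957 ≈ 312.4363 mm.
Long-edge AOV = 2·arctan(24.89 / (2 × 312.4363)) = 2·arctan(0.03983) ≈ 4.5620°.

4.56°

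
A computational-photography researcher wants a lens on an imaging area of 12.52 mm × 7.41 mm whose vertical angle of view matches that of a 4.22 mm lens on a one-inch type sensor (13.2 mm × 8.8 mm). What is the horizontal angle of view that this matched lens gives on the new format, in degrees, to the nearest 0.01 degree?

120.84°

Equal vertical AOV ⇒ f₂ = f₁ · 7.41/8.8 = 4.22 × 0.84205 ≈ 3.5534 mm.
Horizontal AOV on the new format = 2·arctan(12.52 / (2 × 3.5534)) = 2·arctan(1.76168) ≈ 120.8380°.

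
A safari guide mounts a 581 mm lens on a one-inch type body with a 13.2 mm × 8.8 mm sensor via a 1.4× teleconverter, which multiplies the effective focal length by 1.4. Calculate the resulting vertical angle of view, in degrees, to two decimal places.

0.62°

Effective focal length f = 581 × 1.4 = 813.4 mm.
α = 2·arctan(8.8 / (2 × 813.4)) = 2·arctan(0.00541) ≈ 0.6199°.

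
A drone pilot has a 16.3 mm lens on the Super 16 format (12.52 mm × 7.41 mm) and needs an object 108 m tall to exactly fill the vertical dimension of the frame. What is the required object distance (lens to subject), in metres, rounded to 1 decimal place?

W: 108 m = 108000 mm.
Magnification m = h/W = dᵢ/dₒ; combined with 1/f = 1/dₒ + 1/dᵢ this gives dₒ = f·(1 + W/h).
dₒ = 16.3 mm × (1 + 108000/7.41) = 16.3 × 14575.8988 ≈ 237587.150 mm = 237.587 m.

237.6 m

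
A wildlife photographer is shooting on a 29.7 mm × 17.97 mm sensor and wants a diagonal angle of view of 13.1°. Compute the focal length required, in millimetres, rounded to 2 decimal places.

Sensor diagonal = √(29.7² + 17.97²) = √1205.0109 ≈ 34.7133 mm.
From α = 2·arctan(d/2f) we get f = d / (2·tan(α/2)).
With d = 34.7133 mm and α/2 = 6.55°, tan(α/2) ≈ 0.11482, so f ≈ 34.7133 / 0.22964 ≈ 151.1643 mm.

151.16 mm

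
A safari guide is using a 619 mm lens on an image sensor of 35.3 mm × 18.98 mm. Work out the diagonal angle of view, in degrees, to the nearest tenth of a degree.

Sensor diagonal = √(35.3² + 18.98²) = √1606.3304 ≈ 40.0791 mm.
Angle of view α = 2·arctan(d/2f) with d = 40.0791 mm and f = 619 mm.
d/2f = 0.03237; arctan(0.03237) ≈ 1.8542°, so α ≈ 3.7085°.

3.7°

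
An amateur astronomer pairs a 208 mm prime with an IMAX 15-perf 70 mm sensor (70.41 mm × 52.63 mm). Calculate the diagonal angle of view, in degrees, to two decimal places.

Sensor diagonal = √(70.41² + 52.63²) = √7727.4850 ≈ 87.9061 mm.
Angle of view α = 2·arctan(d/2f) with d = 87.9061 mm and f = 208 mm.
d/2f = 0.21131; arctan(0.21131) ≈ 11.9318°, so α ≈ 23.8636°.

23.86°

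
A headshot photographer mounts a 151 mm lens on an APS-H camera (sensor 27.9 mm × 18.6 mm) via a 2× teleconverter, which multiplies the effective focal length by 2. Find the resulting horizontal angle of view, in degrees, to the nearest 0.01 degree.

Effective focal length f = 151 × 2 = 302 mm.
α = 2·arctan(27.9 / (2 × 302)) = 2·arctan(0.04619) ≈ 5.2895°.

5.29°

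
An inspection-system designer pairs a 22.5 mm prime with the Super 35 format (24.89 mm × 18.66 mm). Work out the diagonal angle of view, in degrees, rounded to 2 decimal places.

Sensor diagonal = √(24.89² + 18.66²) = √967.7077 ≈ 31.1080 mm.
Angle of view α = 2·arctan(d/2f) with d = 31.1080 mm and f = 22.5 mm.
d/2f = 0.69129; arctan(0.69129) ≈ 34.6557°, so α ≈ 69.3113°.

69.31°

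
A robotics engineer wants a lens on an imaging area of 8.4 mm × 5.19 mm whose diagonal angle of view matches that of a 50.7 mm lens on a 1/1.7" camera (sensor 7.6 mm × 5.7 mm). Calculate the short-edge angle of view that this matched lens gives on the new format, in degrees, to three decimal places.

Sensor diagonal = √(7.6² + 5.7²) = √90.2500 ≈ 9.5000 mm.
Sensor diagonal = √(8.4² + 5.19²) = √97.4961 ≈ 9.8740 mm.
Equal diagonal AOV ⇒ f₂ = f₁ · 9.8740/9.5000 = 50.7 × 1.03937 ≈ 52.6960 mm.
Short-edge AOV on the new format = 2·arctan(5.19 / (2 × 52.6960)) = 2·arctan(0.04924) ≈ 5.6385°.

5.638°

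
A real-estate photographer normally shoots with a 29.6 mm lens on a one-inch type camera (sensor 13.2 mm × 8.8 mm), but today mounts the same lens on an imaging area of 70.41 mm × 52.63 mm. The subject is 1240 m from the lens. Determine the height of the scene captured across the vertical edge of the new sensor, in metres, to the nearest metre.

2205 m

The focal length stays 29.6 mm; the relevant sensor dimension is now h = 52.63 mm. Object distance dₒ = 1240 m = 1.24e+06 mm.
Thin-lens field height W = h·(dₒ − f)/f = 52.63 × (1.24e+06 − 29.6)/29.6 ≈ 2204717.640 mm = 2204.72 m.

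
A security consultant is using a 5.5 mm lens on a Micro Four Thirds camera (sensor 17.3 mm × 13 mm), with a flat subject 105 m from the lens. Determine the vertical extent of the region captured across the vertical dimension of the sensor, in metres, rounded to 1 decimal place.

dₒ: 105 m = 105000 mm.
Similar triangles through the lens centre give W/dₒ = h/dᵢ; with 1/f = 1/dₒ + 1/dᵢ this gives W = h·(dₒ − f)/f.
W = 13 mm × (105000 − 5.5) / 5.5 = 13 × 19089.9091 ≈ 248168.818 mm = 248.169 m.

248.2 m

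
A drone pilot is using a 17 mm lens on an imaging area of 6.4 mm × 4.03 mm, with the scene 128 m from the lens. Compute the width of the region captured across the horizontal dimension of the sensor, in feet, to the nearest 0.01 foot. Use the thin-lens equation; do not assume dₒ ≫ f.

dₒ: 128 m = 128000 mm.
Similar triangles through the lens centre give W/dₒ = w/dᵢ; with 1/f = 1/dₒ + 1/dᵢ this gives W = w·(dₒ − f)/f.
W = 6.4 mm × (128000 − 17) / 17 = 6.4 × 7528.4118 ≈ 48181.835 mm = 48181.835/304.8 ft = 158.077 ft.

158.08 ft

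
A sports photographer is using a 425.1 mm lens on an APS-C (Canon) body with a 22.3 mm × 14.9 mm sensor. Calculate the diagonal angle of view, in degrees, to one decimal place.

Sensor diagonal = √(22.3² + 14.9²) = √719.3000 ≈ 26.8198 mm.
Angle of view α = 2·arctan(d/2f) with d = 26.8198 mm and f = 425.1 mm.
d/2f = 0.03155; arctan(0.03155) ≈ 1.8068°, so α ≈ 3.6136°.

3.6°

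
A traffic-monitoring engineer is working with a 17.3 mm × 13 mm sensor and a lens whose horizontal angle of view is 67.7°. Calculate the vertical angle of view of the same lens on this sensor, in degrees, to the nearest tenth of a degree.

From the horizontal AOV: f = 17.3 / (2·tan(33.85°)) = 17.3 / 1.34141 ≈ 12.8969 mm.
Vertical AOV = 2·arctan(13 / (2 × 12.8969)) = 2·arctan(0.50400) ≈ 53.4961°.

53.5°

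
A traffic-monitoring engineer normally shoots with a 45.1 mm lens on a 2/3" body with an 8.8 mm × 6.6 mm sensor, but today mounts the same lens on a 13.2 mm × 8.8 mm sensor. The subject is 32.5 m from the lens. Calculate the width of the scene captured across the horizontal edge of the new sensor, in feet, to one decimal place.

31.2 ft

The focal length stays 45.1 mm; the relevant sensor dimension is now w = 13.2 mm. Object distance dₒ = 32.5 m = 32500 mm.
Thin-lens field width W = w·(dₒ − f)/f = 13.2 × (32500 − 45.1)/45.1 ≈ 9498.995 mm = 9498.995/304.8 ft = 31.1647 ft.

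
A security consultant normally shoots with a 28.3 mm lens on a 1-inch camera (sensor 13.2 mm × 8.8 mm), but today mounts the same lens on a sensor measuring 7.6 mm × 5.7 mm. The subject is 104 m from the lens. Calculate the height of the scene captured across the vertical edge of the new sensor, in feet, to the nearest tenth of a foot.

68.7 ft

The focal length stays 28.3 mm; the relevant sensor dimension is now h = 5.7 mm. Object distance dₒ = 104 m = 104000 mm.
Thin-lens field height W = h·(dₒ − f)/f = 5.7 × (104000 − 28.3)/28.3 ≈ 20941.296 mm = 20941.296/304.8 ft = 68.705 ft.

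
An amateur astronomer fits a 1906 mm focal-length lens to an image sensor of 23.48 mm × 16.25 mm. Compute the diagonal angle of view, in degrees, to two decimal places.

0.86°

Sensor diagonal = √(23.48² + 16.25²) = √815.3729 ≈ 28.5547 mm.
Angle of view α = 2·arctan(d/2f) with d = 28.5547 mm and f = 1906 mm.
d/2f = 0.00749; arctan(0.00749) ≈ 0.4292°, so α ≈ 0.8584°.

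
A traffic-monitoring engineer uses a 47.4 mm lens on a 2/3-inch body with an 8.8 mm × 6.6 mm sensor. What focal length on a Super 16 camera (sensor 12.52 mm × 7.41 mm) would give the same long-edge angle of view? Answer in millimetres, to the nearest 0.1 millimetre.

Equal angle of view means equal width/f ratio, so f₂ = f₁ · (width₂/width₁) = 47.4 × 12.52/8.8.
f₂ = 47.4 × 1.42273 ≈ 67.437 mm.

67.4 mm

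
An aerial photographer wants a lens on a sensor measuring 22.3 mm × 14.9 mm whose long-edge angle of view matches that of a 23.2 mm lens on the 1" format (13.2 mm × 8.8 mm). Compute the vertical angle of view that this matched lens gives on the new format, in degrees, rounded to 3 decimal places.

21.525°

Equal long-edge AOV ⇒ f₂ = f₁ · 22.3/13.2 = 23.2 × 1.68939 ≈ 39.1939 mm.
Vertical AOV on the new format = 2·arctan(14.9 / (2 × 39.1939)) = 2·arctan(0.19008) ≈ 21.5248°.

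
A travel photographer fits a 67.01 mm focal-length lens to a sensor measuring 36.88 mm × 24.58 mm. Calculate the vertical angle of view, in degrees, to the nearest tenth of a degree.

20.8°

Angle of view α = 2·arctan(h/2f) with h = 24.58 mm and f = 67.01 mm.
h/2f = 0.18341; arctan(0.18341) ≈ 10.3929°, so α ≈ 20.7857°.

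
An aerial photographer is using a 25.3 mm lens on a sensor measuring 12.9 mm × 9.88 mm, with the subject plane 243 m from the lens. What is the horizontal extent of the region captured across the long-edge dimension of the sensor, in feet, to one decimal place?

dₒ: 243 m = 243000 mm.
Similar triangles through the lens centre give W/dₒ = w/dᵢ; with 1/f = 1/dₒ + 1/dᵢ this gives W = w·(dₒ − f)/f.
W = 12.9 mm × (243000 − 25.3) / 25.3 = 12.9 × 9603.7431 ≈ 123888.286 mm = 123888.286/304.8 ft = 406.458 ft.

406.5 ft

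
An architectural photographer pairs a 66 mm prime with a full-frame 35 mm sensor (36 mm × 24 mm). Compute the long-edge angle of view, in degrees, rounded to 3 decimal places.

30.510°

Angle of view α = 2·arctan(w/2f) with w = 36 mm and f = 66 mm.
w/2f = 0.27273; arctan(0.27273) ≈ 15.2551°, so α ≈ 30.5102°.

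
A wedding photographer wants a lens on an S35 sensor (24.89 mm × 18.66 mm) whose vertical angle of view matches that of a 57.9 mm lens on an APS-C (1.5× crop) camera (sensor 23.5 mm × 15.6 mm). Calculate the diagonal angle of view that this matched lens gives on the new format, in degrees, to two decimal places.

25.32°

Equal vertical AOV ⇒ f₂ = f₁ · 18.66/15.6 = 57.9 × 1.19615 ≈ 69.2573 mm.
Sensor diagonal = √(24.89² + 18.66²) = √967.7077 ≈ 31.1080 mm.
Diagonal AOV on the new format = 2·arctan(31.1080 / (2 × 69.2573)) = 2·arctan(0.22458) ≈ 25.3153°.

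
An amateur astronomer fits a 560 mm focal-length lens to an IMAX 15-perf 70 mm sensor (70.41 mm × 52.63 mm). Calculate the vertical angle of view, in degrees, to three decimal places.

Angle of view α = 2·arctan(h/2f) with h = 52.63 mm and f = 560 mm.
h/2f = 0.04699; arctan(0.04699) ≈ 2.6904°, so α ≈ 5.3808°.

5.381°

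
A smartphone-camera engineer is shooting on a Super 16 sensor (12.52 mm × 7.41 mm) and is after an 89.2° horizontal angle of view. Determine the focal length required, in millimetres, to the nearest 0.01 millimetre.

6.35 mm

From α = 2·arctan(w/2f) we get f = w / (2·tan(α/2)).
With w = 12.52 mm and α/2 = 44.6°, tan(α/2) ≈ 0.98613, so f ≈ 12.52 / 1.97227 ≈ 6.3480 mm.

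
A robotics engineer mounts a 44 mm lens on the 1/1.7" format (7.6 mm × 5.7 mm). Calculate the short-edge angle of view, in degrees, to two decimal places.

Angle of view α = 2·arctan(h/2f) with h = 5.7 mm and f = 44 mm.
h/2f = 0.06477; arctan(0.06477) ≈ 3.7060°, so α ≈ 7.4121°.

7.41°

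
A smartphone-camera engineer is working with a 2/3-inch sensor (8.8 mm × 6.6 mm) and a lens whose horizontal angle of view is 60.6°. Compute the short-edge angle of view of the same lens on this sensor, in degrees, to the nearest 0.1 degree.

47.3°

From the horizontal AOV: f = 8.8 / (2·tan(30.3°)) = 8.8 / 1.16871 ≈ 7.5297 mm.
Short-edge AOV = 2·arctan(6.6 / (2 × 7.5297)) = 2·arctan(0.43826) ≈ 47.3323°.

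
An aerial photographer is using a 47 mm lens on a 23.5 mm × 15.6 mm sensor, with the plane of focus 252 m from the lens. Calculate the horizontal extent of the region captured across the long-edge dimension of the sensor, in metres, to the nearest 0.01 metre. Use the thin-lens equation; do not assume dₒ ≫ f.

125.98 m

dₒ: 252 m = 252000 mm.
Similar triangles through the lens centre give W/dₒ = w/dᵢ; with 1/f = 1/dₒ + 1/dᵢ this gives W = w·(dₒ − f)/f.
W = 23.5 mm × (252000 − 47) / 47 = 23.5 × 5360.7021 ≈ 125976.500 mm = 125.977 m.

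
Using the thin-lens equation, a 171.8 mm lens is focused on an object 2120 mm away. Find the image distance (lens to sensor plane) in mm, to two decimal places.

186.95 mm

1/dᵢ = 1/f − 1/dₒ = 1/171.8 − 1/2120 = 0.0053490 mm⁻¹.
dᵢ = 1/0.0053490 ≈ 186.9500 mm.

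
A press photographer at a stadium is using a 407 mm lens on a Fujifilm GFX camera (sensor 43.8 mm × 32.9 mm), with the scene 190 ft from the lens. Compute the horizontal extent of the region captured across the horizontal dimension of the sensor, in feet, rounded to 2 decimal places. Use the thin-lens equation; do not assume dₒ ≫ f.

20.30 ft

dₒ: 190 ft × 304.8 mm/ft = 57912.00 mm.
Similar triangles through the lens centre give W/dₒ = w/dᵢ; with 1/f = 1/dₒ + 1/dᵢ this gives W = w·(dₒ − f)/f.
W = 43.8 mm × (57912 − 407) / 407 = 43.8 × 141.2899 ≈ 6188.499 mm = 6188.499/304.8 ft = 20.3035 ft.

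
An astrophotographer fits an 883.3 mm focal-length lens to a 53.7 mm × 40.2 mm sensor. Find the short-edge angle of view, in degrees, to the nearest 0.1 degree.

2.6°

Angle of view α = 2·arctan(h/2f) with h = 40.2 mm and f = 883.3 mm.
h/2f = 0.02276; arctan(0.02276) ≈ 1.3036°, so α ≈ 2.6071°.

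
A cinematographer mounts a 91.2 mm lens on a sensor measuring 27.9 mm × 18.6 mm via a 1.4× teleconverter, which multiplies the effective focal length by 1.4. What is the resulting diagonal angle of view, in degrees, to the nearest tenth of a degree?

15.0°

Effective focal length f = 91.2 × 1.4 = 127.68 mm.
Sensor diagonal = √(27.9² + 18.6²) = √1124.3700 ≈ 33.5316 mm.
α = 2·arctan(33.532 / (2 × 127.68)) = 2·arctan(0.13131) ≈ 14.9616°.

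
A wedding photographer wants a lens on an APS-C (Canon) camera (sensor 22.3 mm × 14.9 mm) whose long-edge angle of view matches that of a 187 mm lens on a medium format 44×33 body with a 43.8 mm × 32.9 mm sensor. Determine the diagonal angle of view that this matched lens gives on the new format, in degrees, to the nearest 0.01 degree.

16.03°

Equal long-edge AOV ⇒ f₂ = f₁ · 22.3/43.8 = 187 × 0.50913 ≈ 95.2078 mm.
Sensor diagonal = √(22.3² + 14.9²) = √719.3000 ≈ 26.8198 mm.
Diagonal AOV on the new format = 2·arctan(26.8198 / (2 × 95.2078)) = 2·arctan(0.14085) ≈ 16.0346°.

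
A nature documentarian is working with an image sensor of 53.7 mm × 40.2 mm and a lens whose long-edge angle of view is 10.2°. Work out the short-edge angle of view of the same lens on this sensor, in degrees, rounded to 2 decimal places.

7.64°

From the long-edge AOV: f = 53.7 / (2·tan(5.1°)) = 53.7 / 0.17850 ≈ 300.8484 mm.
Short-edge AOV = 2·arctan(40.2 / (2 × 300.8484)) = 2·arctan(0.06681) ≈ 7.6446°.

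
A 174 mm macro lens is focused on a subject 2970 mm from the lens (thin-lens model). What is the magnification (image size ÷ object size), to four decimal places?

Thin lens: 1/f = 1/dₒ + 1/dᵢ → 1/dᵢ = 1/174 − 1/2970 = 0.0054104 mm⁻¹, so dᵢ ≈ 184.8283 mm.
Magnification m = dᵢ/dₒ = 184.8283/2970 ≈ 0.06223.

0.0622×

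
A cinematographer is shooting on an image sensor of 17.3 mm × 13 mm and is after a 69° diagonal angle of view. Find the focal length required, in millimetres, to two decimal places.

Sensor diagonal = √(17.3² + 13²) = √468.2900 ≈ 21.6400 mm.
From α = 2·arctan(d/2f) we get f = d / (2·tan(α/2)).
With d = 21.6400 mm and α/2 = 34.5°, tan(α/2) ≈ 0.68728, so f ≈ 21.6400 / 1.37456 ≈ 15.7432 mm.

15.74 mm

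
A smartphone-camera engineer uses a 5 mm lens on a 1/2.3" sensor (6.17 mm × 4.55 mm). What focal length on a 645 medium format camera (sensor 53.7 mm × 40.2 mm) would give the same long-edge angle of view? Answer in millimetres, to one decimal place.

Equal angle of view means equal width/f ratio, so f₂ = f₁ · (width₂/width₁) = 5 × 53.7/6.17.
f₂ = 5 × 8.70340 ≈ 43.517 mm.

43.5 mm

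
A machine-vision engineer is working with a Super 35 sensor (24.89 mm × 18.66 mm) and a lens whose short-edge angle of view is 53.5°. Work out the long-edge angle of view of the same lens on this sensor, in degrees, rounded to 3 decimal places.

67.828°

From the short-edge AOV: f = 18.66 / (2·tan(26.75°)) = 18.66 / 1.00808 ≈ 18.5104 mm.
Long-edge AOV = 2·arctan(24.89 / (2 × 18.5104)) = 2·arctan(0.67233) ≈ 67.8279°.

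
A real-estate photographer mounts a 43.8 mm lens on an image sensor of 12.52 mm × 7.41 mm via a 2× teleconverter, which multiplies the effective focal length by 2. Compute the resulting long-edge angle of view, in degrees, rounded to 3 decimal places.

Effective focal length f = 43.8 × 2 = 87.6 mm.
α = 2·arctan(12.52 / (2 × 87.6)) = 2·arctan(0.07146) ≈ 8.1750°.

8.175°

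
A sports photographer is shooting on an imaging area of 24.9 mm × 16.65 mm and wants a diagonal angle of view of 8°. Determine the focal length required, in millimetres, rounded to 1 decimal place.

Sensor diagonal = √(24.9² + 16.65²) = √897.2325 ≈ 29.9538 mm.
From α = 2·arctan(d/2f) we get f = d / (2·tan(α/2)).
With d = 29.9538 mm and α/2 = 4°, tan(α/2) ≈ 0.06993, so f ≈ 29.9538 / 0.13985 ≈ 214.1799 mm.

214.2 mm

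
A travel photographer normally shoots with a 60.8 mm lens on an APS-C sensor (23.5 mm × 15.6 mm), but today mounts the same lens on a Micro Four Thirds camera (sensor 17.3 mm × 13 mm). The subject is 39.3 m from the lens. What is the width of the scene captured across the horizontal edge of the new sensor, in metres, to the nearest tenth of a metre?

11.2 m

The focal length stays 60.8 mm; the relevant sensor dimension is now w = 17.3 mm. Object distance dₒ = 39.3 m = 39300 mm.
Thin-lens field width W = w·(dₒ − f)/f = 17.3 × (39300 − 60.8)/60.8 ≈ 11165.101 mm = 11.1651 m.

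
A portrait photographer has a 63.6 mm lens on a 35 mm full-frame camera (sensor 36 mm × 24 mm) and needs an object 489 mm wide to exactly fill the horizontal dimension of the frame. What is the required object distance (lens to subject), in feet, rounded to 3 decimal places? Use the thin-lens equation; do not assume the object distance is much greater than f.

Magnification m = w/W = dᵢ/dₒ; combined with 1/f = 1/dₒ + 1/dᵢ this gives dₒ = f·(1 + W/w).
dₒ = 63.6 mm × (1 + 489/36) = 63.6 × 14.5833 ≈ 927.500 mm = 927.500/304.8 ft = 3.04298 ft.

3.043 ft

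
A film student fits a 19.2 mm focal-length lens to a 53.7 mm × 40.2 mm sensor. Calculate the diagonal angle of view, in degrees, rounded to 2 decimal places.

120.42°

Sensor diagonal = √(53.7² + 40.2²) = √4499.7300 ≈ 67.0800 mm.
Angle of view α = 2·arctan(d/2f) with d = 67.0800 mm and f = 19.2 mm.
d/2f = 1.74688; arctan(1.74688) ≈ 60.2110°, so α ≈ 120.4220°.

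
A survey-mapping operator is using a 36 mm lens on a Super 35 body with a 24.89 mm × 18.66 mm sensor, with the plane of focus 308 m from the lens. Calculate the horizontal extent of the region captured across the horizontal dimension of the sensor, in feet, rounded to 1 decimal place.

698.6 ft

dₒ: 308 m = 308000 mm.
Similar triangles through the lens centre give W/dₒ = w/dᵢ; with 1/f = 1/dₒ + 1/dᵢ this gives W = w·(dₒ − f)/f.
W = 24.89 mm × (308000 − 36) / 36 = 24.89 × 8554.5556 ≈ 212922.888 mm = 212922.888/304.8 ft = 698.566 ft.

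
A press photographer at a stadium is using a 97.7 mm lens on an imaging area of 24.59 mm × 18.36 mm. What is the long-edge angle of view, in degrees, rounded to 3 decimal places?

Angle of view α = 2·arctan(w/2f) with w = 24.59 mm and f = 97.7 mm.
w/2f = 0.12584; arctan(0.12584) ≈ 7.1726°, so α ≈ 14.3453°.

14.345°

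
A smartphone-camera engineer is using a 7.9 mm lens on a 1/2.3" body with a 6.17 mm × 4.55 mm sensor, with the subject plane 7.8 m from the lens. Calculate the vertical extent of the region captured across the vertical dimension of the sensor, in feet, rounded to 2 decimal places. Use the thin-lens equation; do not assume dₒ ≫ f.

dₒ: 7.8 m = 7800 mm.
Similar triangles through the lens centre give W/dₒ = h/dᵢ; with 1/f = 1/dₒ + 1/dᵢ this gives W = h·(dₒ − f)/f.
W = 4.55 mm × (7800 − 7.9) / 7.9 = 4.55 × 986.3418 ≈ 4487.855 mm = 4487.855/304.8 ft = 14.7239 ft.

14.72 ft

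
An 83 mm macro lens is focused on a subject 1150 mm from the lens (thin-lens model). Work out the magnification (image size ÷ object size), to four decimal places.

Thin lens: 1/f = 1/dₒ + 1/dᵢ → 1/dᵢ = 1/83 − 1/1150 = 0.0111786 mm⁻¹, so dᵢ ≈ 89.4564 mm.
Magnification m = dᵢ/dₒ = 89.4564/1150 ≈ 0.07779.

0.0778×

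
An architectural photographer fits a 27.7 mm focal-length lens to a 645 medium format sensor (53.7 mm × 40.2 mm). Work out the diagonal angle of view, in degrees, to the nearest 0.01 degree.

100.89°

Sensor diagonal = √(53.7² + 40.2²) = √4499.7300 ≈ 67.0800 mm.
Angle of view α = 2·arctan(d/2f) with d = 67.0800 mm and f = 27.7 mm.
d/2f = 1.21083; arctan(1.21083) ≈ 50.4474°, so α ≈ 100.8948°.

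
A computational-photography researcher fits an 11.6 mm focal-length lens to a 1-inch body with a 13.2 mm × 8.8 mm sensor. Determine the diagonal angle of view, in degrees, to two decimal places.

Sensor diagonal = √(13.2² + 8.8²) = √251.6800 ≈ 15.8644 mm.
Angle of view α = 2·arctan(d/2f) with d = 15.8644 mm and f = 11.6 mm.
d/2f = 0.68381; arctan(0.68381) ≈ 34.3648°, so α ≈ 68.7295°.

68.73°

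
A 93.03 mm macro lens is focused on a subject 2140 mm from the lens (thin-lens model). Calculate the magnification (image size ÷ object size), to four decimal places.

Thin lens: 1/f = 1/dₒ + 1/dᵢ → 1/dᵢ = 1/93.03 − 1/2140 = 0.0102819 mm⁻¹, so dᵢ ≈ 97.2580 mm.
Magnification m = dᵢ/dₒ = 97.2580/2140 ≈ 0.04545.

0.0454×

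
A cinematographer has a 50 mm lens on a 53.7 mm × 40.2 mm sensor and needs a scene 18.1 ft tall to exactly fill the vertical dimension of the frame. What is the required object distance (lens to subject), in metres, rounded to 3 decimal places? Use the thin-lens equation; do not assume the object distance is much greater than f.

W: 18.1 ft × 304.8 mm/ft = 5516.88 mm.
Magnification m = h/W = dᵢ/dₒ; combined with 1/f = 1/dₒ + 1/dᵢ this gives dₒ = f·(1 + W/h).
dₒ = 50 mm × (1 + 5516.88/40.2) = 50 × 138.2358 ≈ 6911.791 mm = 6.91179 m.

6.912 m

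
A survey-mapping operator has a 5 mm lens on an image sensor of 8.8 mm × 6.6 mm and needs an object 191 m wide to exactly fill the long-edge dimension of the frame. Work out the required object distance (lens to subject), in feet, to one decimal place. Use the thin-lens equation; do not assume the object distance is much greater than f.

W: 191 m = 191000 mm.
Magnification m = w/W = dᵢ/dₒ; combined with 1/f = 1/dₒ + 1/dᵢ this gives dₒ = f·(1 + W/w).
dₒ = 5 mm × (1 + 191000/8.8) = 5 × 21705.5455 ≈ 108527.727 mm = 108527.727/304.8 ft = 356.062 ft.

356.1 ft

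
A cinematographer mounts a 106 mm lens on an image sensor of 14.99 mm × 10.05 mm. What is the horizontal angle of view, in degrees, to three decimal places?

8.089°

Angle of view α = 2·arctan(w/2f) with w = 14.99 mm and f = 106 mm.
w/2f = 0.07071; arctan(0.07071) ≈ 4.0445°, so α ≈ 8.0890°.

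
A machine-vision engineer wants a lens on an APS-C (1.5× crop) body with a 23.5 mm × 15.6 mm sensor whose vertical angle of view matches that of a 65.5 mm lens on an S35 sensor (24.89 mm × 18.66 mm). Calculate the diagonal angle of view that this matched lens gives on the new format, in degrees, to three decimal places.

Equal vertical AOV ⇒ f₂ = f₁ · 15.6/18.66 = 65.5 × 0.83601 ≈ 54.7588 mm.
Sensor diagonal = √(23.5² + 15.6²) = √795.6100 ≈ 28.2066 mm.
Diagonal AOV on the new format = 2·arctan(28.2066 / (2 × 54.7588)) = 2·arctan(0.25755) ≈ 28.8856°.

28.886°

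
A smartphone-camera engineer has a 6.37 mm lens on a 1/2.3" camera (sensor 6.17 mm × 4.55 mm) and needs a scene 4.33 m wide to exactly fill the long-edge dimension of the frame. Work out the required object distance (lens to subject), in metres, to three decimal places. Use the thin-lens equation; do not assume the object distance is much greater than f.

W: 4.33 m = 4330 mm.
Magnification m = w/W = dᵢ/dₒ; combined with 1/f = 1/dₒ + 1/dᵢ this gives dₒ = f·(1 + W/w).
dₒ = 6.37 mm × (1 + 4330/6.17) = 6.37 × 702.7828 ≈ 4476.727 mm = 4.47673 m.

4.477 m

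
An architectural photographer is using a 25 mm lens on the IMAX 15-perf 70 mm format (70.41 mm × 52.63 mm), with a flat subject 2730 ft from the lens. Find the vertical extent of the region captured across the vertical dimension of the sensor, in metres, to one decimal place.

1751.7 m

dₒ: 2730 ft × 304.8 mm/ft = 832103.97 mm.
Similar triangles through the lens centre give W/dₒ = h/dᵢ; with 1/f = 1/dₒ + 1/dᵢ this gives W = h·(dₒ − f)/f.
W = 52.63 mm × (832104 − 25) / 25 = 52.63 × 33283.1589 ≈ 1751692.655 mm = 1751.69 m.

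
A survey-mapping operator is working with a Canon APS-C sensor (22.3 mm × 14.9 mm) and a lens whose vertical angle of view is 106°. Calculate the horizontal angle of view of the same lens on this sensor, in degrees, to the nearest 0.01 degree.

From the vertical AOV: f = 14.9 / (2·tan(53°)) = 14.9 / 2.65409 ≈ 5.6140 mm.
Horizontal AOV = 2·arctan(22.3 / (2 × 5.6140)) = 2·arctan(1.98611) ≈ 126.5499°.

126.55°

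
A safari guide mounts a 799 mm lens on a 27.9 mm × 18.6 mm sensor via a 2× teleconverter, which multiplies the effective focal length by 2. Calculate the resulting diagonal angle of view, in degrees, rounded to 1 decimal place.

1.2°

Effective focal length f = 799 × 2 = 1598 mm.
Sensor diagonal = √(27.9² + 18.6²) = √1124.3700 ≈ 33.5316 mm.
α = 2·arctan(33.532 / (2 × 1598)) = 2·arctan(0.01049) ≈ 1.2022°.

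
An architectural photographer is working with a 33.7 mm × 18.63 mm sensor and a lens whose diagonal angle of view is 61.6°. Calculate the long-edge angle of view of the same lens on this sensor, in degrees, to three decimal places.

Sensor diagonal = √(33.7² + 18.63²) = √1482.7669 ≈ 38.5067 mm.
From the diagonal AOV: f = 38.5067 / (2·tan(30.8°)) = 38.5067 / 1.19224 ≈ 32.2978 mm.
Long-edge AOV = 2·arctan(33.7 / (2 × 32.2978)) = 2·arctan(0.52171) ≈ 55.1028°.

55.103°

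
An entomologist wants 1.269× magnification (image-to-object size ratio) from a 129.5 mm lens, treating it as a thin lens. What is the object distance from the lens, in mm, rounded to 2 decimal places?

231.55 mm

With m = dᵢ/dₒ and 1/f = 1/dₒ + 1/dᵢ, substituting dᵢ = m·dₒ gives 1/f = (1 + 1/m)/dₒ, hence dₒ = f·(1 + 1/m).
dₒ = 129.5 × (1 + 1/1.269) = 129.5 × 1.78802 ≈ 231.549 mm.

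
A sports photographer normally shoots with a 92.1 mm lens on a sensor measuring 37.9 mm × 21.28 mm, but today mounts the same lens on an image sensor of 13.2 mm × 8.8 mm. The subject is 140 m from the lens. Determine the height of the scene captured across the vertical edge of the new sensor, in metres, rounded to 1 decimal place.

The focal length stays 92.1 mm; the relevant sensor dimension is now h = 8.8 mm. Object distance dₒ = 140 m = 140000 mm.
Thin-lens field height W = h·(dₒ − f)/f = 8.8 × (140000 − 92.1)/92.1 ≈ 13367.964 mm = 13.368 m.

13.4 m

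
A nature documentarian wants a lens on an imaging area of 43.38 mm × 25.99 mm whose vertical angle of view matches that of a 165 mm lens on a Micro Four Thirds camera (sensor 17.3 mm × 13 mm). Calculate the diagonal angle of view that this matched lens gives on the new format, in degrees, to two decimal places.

8.77°

Equal vertical AOV ⇒ f₂ = f₁ · 25.99/13 = 165 × 1.99923 ≈ 329.8731 mm.
Sensor diagonal = √(43.38² + 25.99²) = √2557.3045 ≈ 50.5698 mm.
Diagonal AOV on the new format = 2·arctan(50.5698 / (2 × 329.8731)) = 2·arctan(0.07665) ≈ 8.7663°.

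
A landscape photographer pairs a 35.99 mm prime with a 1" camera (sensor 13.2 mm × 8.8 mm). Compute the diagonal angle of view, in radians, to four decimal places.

0.4339 rad

Sensor diagonal = √(13.2² + 8.8²) = √251.6800 ≈ 15.8644 mm.
Angle of view α = 2·arctan(d/2f) with d = 15.8644 mm and f = 35.99 mm.
d/2f = 0.22040; arctan(0.22040) ≈ 0.2169 rad, so α ≈ 0.4339 rad.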